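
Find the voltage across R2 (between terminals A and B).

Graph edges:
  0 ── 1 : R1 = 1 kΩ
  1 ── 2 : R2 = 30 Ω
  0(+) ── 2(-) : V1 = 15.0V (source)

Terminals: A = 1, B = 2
R1 and R2 are in series across V1 (node 0 → node 1 → node 2), and the output A–B is taken across R2, so this is a voltage divider.
Series current: I = V1/(R1 + R2) = 15/(1000 + 30) = 15/1030 = 0.01456 A
V_R2 = I × R2 = V1 × R2/(R1 + R2) = 15 × 30/1030 = 0.4369 V

Final answer: 0.4369 V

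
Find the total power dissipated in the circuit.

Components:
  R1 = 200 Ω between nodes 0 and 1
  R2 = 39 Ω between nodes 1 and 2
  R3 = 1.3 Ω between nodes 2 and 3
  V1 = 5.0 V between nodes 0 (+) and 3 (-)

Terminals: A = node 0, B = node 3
Nodal analysis, taking node 3 as the 0 V reference.
Source V1 fixes V_0 = 5 V.
KCL at each unknown node (sum of currents leaving = 0; resistances in Ω):
  Node 1: (V_1 - 5)/200 + (V_1 - V_2)/39 = 0
  Node 2: (V_2 - V_1)/39 + (V_2 - 0)/1.3 = 0
Collecting terms (coefficients in siemens):
  0.03064·V_1 - 0.02564·V_2 = 0.025
  0.7949·V_2 - 0.02564·V_1 = 0
Determinant D = (0.03064)(0.7949) - (-0.02564)(-0.02564) = 0.0237
V_1 = [(0.025)(0.7949) - (-0.02564)(0)]/D = 0.8385 V
V_2 = [(0.03064)(0) - (0.025)(-0.02564)]/D = 0.02705 V
Power in each resistor, P = (ΔV)²/R:
  P_R1 = (5 - 0.8385)²/200 = 0.08659 W
  P_R2 = (0.8385 - 0.02705)²/39 = 0.01688 W
  P_R3 = (0.02705 - 0)²/1.3 = 0.0005628 W
P_total = P_R1 + P_R2 + P_R3 = 0.104 W

Final answer: 0.104 W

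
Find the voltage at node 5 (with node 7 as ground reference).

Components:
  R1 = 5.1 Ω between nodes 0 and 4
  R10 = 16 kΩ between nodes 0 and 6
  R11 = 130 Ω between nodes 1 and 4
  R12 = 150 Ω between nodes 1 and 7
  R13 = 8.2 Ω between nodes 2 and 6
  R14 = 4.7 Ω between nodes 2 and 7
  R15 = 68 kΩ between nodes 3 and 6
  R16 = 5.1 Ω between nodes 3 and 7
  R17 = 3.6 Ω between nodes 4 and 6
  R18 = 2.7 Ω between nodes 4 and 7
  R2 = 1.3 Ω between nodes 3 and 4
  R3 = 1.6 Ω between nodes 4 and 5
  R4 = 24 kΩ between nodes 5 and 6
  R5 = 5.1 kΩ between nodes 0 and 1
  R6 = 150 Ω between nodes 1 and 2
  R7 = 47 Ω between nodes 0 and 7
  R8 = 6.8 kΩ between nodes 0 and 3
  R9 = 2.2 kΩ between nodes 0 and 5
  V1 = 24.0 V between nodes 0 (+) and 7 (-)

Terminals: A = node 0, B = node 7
Nodal analysis, taking node 7 as the 0 V reference.
Source V1 fixes V_0 = 24 V.
KCL at each unknown node (sum of currents leaving = 0; resistances in Ω):
  Node 1: (V_1 - 24)/5100 + (V_1 - V_2)/150 + (V_1 - V_4)/130 + (V_1 - 0)/150 = 0
  Node 2: (V_2 - V_1)/150 + (V_2 - V_6)/8.2 + (V_2 - 0)/4.7 = 0
  Node 3: (V_3 - V_4)/1.3 + (V_3 - 24)/6800 + (V_3 - V_6)/68000 + (V_3 - 0)/5.1 = 0
  Node 4: (V_4 - 24)/5.1 + (V_4 - V_3)/1.3 + (V_4 - V_5)/1.6 + (V_4 - V_1)/130 + (V_4 - V_6)/3.6 + (V_4 - 0)/2.7 = 0
  Node 5: (V_5 - V_4)/1.6 + (V_5 - V_6)/24000 + (V_5 - 24)/2200 = 0
  Node 6: (V_6 - V_5)/24000 + (V_6 - 24)/16000 + (V_6 - V_2)/8.2 + (V_6 - V_3)/68000 + (V_6 - V_4)/3.6 = 0
Collecting terms (coefficients in siemens):
  0.02122·V_1 - 0.006667·V_2 - 0.007692·V_4 = 0.004706
  0.3414·V_2 - 0.006667·V_1 - 0.122·V_6 = 0
  0.9655·V_3 - 0.7692·V_4 - 0.00001471·V_6 = 0.003529
  2.246·V_4 - 0.007692·V_1 - 0.7692·V_3 - 0.625·V_5 - 0.2778·V_6 = 4.706
  0.6255·V_5 - 0.625·V_4 - 0.00004167·V_6 = 0.01091
  0.3998·V_6 - 0.122·V_2 - 0.00001471·V_3 - 0.2778·V_4 - 0.00004167·V_5 = 0.0015
Solving these 6 simultaneous equations (Gaussian elimination) gives:
  V_1 = 2.94 V, V_2 = 1.736 V, V_3 = 4.78 V, V_4 = 5.995 V
  V_5 = 6.008 V, V_6 = 4.699 V
The requested potential is V_5 = 6.008 V.

Final answer: V_5 = 6.008 V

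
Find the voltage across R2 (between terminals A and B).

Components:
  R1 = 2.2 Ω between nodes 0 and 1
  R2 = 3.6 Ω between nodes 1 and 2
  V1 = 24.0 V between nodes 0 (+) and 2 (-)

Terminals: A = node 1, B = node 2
R1 and R2 are in series across V1 (node 0 → node 1 → node 2), and the output A–B is taken across R2, so this is a voltage divider.
Series current: I = V1/(R1 + R2) = 24/(2.2 + 3.6) = 24/5.8 = 4.138 A
V_R2 = I × R2 = V1 × R2/(R1 + R2) = 24 × 3.6/5.8 = 14.9 V

Final answer: 14.9 V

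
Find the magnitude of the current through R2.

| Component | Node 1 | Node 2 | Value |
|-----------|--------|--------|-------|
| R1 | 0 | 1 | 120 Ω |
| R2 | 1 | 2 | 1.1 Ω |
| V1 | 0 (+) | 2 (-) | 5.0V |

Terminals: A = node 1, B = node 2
Nodal analysis, taking node 2 as the 0 V reference.
Source V1 fixes V_0 = 5 V.
KCL at each unknown node (sum of currents leaving = 0; resistances in Ω):
  Node 1: (V_1 - 5)/120 + (V_1 - 0)/1.1 = 0
Collecting terms: 0.9174 × V_1 = 0.04167  =>  V_1 = 0.04542 V
I_R2 = (V_1 - V_2)/R2 = (0.04542 - 0)/1.1 = 0.04129 A
|I_R2| = 0.04129 A

Final answer: |I_R2| = 0.04129 A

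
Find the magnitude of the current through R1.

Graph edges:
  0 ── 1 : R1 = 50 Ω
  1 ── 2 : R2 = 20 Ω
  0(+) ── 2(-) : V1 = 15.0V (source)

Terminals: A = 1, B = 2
Nodal analysis, taking node 2 as the 0 V reference.
Source V1 fixes V_0 = 15 V.
KCL at each unknown node (sum of currents leaving = 0; resistances in Ω):
  Node 1: (V_1 - 15)/50 + (V_1 - 0)/20 = 0
Collecting terms: 0.07 × V_1 = 0.3  =>  V_1 = 4.286 V
I_R1 = (V_0 - V_1)/R1 = (15 - 4.286)/50 = 0.2143 A
|I_R1| = 0.2143 A

Final answer: |I_R1| = 0.2143 A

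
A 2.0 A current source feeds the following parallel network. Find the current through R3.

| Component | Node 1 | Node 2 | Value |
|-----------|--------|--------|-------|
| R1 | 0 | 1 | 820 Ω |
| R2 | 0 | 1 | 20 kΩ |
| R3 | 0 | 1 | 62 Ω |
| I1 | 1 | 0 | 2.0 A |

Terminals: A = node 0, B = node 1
All resistors sit directly between nodes 0 and 1, so they are in parallel and share one voltage V; the full source current 2 A splits among them.
1/R_par = 1/820 + 1/20000 + 1/62 = 0.0174 S  =>  R_par = 57.48 Ω
V = I × R_par = 2 × 57.48 = 115 V
I_R3 = V/R3 = 115/62 = 1.854 A

Final answer: 1.854 A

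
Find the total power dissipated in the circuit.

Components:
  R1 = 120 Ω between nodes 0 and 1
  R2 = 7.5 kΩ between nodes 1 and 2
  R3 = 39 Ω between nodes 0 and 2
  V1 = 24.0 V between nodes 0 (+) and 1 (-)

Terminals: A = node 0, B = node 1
Nodal analysis, taking node 1 as the 0 V reference.
Source V1 fixes V_0 = 24 V.
KCL at each unknown node (sum of currents leaving = 0; resistances in Ω):
  Node 2: (V_2 - 0)/7500 + (V_2 - 24)/39 = 0
Collecting terms: 0.02577 × V_2 = 0.6154  =>  V_2 = 23.88 V
Power in each resistor, P = (ΔV)²/R:
  P_R1 = (24 - 0)²/120 = 4.8 W
  P_R2 = (0 - 23.88)²/7500 = 0.07601 W
  P_R3 = (24 - 23.88)²/39 = 0.0003952 W
P_total = P_R1 + P_R2 + P_R3 = 4.876 W

Final answer: 4.876 W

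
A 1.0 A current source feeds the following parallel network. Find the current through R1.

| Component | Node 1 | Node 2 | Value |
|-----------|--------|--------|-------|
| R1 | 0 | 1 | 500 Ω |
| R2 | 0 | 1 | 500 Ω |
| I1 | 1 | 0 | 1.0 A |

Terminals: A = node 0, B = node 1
All resistors sit directly between nodes 0 and 1, so they are in parallel and share one voltage V; the full source current 1 A splits among them.
1/R_par = 1/500 + 1/500 = 0.004 S  =>  R_par = 250 Ω
V = I × R_par = 1 × 250 = 250 V
I_R1 = V/R1 = 250/500 = 0.5 A

Final answer: 0.5 A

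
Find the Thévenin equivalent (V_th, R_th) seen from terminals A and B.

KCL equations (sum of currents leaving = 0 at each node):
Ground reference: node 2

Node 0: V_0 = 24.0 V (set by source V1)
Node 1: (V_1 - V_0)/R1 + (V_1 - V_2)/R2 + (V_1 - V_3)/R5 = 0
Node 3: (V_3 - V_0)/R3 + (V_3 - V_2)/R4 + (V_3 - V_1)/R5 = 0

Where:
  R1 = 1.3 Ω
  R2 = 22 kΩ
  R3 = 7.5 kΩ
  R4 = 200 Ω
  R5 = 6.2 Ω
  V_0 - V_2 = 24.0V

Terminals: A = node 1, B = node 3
Step 1 — V_th is the open-circuit voltage V_A - V_B (nothing connected across the terminals).
Nodal analysis, taking node 2 as the 0 V reference.
Source V1 fixes V_0 = 24 V.
KCL at each unknown node (sum of currents leaving = 0; resistances in Ω):
  Node 1: (V_1 - 24)/1.3 + (V_1 - 0)/22000 + (V_1 - V_3)/6.2 = 0
  Node 3: (V_3 - 24)/7500 + (V_3 - 0)/200 + (V_3 - V_1)/6.2 = 0
Collecting terms (coefficients in siemens):
  0.9306·V_1 - 0.1613·V_3 = 18.46
  0.1664·V_3 - 0.1613·V_1 = 0.0032
Determinant D = (0.9306)(0.1664) - (-0.1613)(-0.1613) = 0.1289
V_1 = [(18.46)(0.1664) - (-0.1613)(0.0032)]/D = 23.85 V
V_3 = [(0.9306)(0.0032) - (18.46)(-0.1613)]/D = 23.13 V
V_th = V_1 - V_3 = 23.85 - 23.13 = 0.7164 V
Step 2 — R_th: zero the source — replace V1 by a short circuit (node 2 merges into node 0) — and find the resistance seen between A (node 1) and B (node 3).
Reduce the network between node 1 (A) and node 3 (B) by series/parallel combination:
  Rp1 = R1 ‖ R2 (parallel, both between nodes 0 and 1) = 1/(1/1.3 + 1/22000) = 1.3 Ω
  Rp2 = R3 ‖ R4 (parallel, both between nodes 0 and 3) = 1/(1/7500 + 1/200) = 194.8 Ω
  Rs1 = Rp1 + Rp2 (series, joined only at node 0) = 1.3 + 194.8 = 196.1 Ω
  Rp3 = R5 ‖ Rs1 (parallel, both between nodes 1 and 3) = 1/(1/6.2 + 1/196.1) = 6.01 Ω
R_th = 6.01 Ω

Final answer: V_th = 0.7164 V, R_th = 6.01 Ω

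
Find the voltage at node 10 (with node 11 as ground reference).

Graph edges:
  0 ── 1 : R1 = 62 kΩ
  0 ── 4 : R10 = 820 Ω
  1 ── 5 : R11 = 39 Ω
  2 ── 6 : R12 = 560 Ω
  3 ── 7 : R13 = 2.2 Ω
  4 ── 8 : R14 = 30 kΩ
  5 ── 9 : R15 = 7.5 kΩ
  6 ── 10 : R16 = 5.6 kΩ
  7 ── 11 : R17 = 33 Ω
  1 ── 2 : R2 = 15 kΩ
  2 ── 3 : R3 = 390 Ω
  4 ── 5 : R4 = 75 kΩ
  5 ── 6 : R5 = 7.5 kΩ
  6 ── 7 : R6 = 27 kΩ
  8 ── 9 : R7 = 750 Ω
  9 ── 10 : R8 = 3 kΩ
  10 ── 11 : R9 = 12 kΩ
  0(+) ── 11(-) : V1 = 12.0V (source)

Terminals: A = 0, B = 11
Nodal analysis, taking node 11 as the 0 V reference.
Source V1 fixes V_0 = 12 V.
KCL at each unknown node (sum of currents leaving = 0; resistances in Ω):
  Node 1: (V_1 - 12)/62000 + (V_1 - V_2)/15000 + (V_1 - V_5)/39 = 0
  Node 2: (V_2 - V_1)/15000 + (V_2 - V_3)/390 + (V_2 - V_6)/560 = 0
  Node 3: (V_3 - V_2)/390 + (V_3 - V_7)/2.2 = 0
  Node 4: (V_4 - V_5)/75000 + (V_4 - 12)/820 + (V_4 - V_8)/30000 = 0
  Node 5: (V_5 - V_4)/75000 + (V_5 - V_6)/7500 + (V_5 - V_1)/39 + (V_5 - V_9)/7500 = 0
  Node 6: (V_6 - V_5)/7500 + (V_6 - V_7)/27000 + (V_6 - V_2)/560 + (V_6 - V_10)/5600 = 0
  Node 7: (V_7 - V_6)/27000 + (V_7 - V_3)/2.2 + (V_7 - 0)/33 = 0
  Node 8: (V_8 - V_9)/750 + (V_8 - V_4)/30000 = 0
  Node 9: (V_9 - V_8)/750 + (V_9 - V_10)/3000 + (V_9 - V_5)/7500 = 0
  Node 10: (V_10 - V_9)/3000 + (V_10 - 0)/12000 + (V_10 - V_6)/5600 = 0
Collecting terms (coefficients in siemens):
  0.02572·V_1 - 0.00006667·V_2 - 0.02564·V_5 = 0.0001935
  0.004416·V_2 - 0.00006667·V_1 - 0.002564·V_3 - 0.001786·V_6 = 0
  0.4571·V_3 - 0.002564·V_2 - 0.4545·V_7 = 0
  0.001266·V_4 - 0.00001333·V_5 - 0.00003333·V_8 = 0.01463
  0.02592·V_5 - 0.02564·V_1 - 0.00001333·V_4 - 0.0001333·V_6 - 0.0001333·V_9 = 0
  0.002135·V_6 - 0.001786·V_2 - 0.0001333·V_5 - 0.00003704·V_7 - 0.0001786·V_10 = 0
  0.4849·V_7 - 0.4545·V_3 - 0.00003704·V_6 = 0
  0.001367·V_8 - 0.00003333·V_4 - 0.001333·V_9 = 0
  0.0018·V_9 - 0.0001333·V_5 - 0.001333·V_8 - 0.0003333·V_10 = 0
  0.0005952·V_10 - 0.0001786·V_6 - 0.0003333·V_9 = 0
Solving these 10 simultaneous equations (Gaussian elimination) gives:
  V_1 = 1.945 V, V_2 = 0.202 V, V_3 = 0.01715 V, V_4 = 11.64 V
  V_5 = 1.943 V, V_6 = 0.4023 V, V_7 = 0.01611 V, V_8 = 2.4 V
  V_9 = 2.169 V, V_10 = 1.335 V
The requested potential is V_10 = 1.335 V.

Final answer: V_10 = 1.335 V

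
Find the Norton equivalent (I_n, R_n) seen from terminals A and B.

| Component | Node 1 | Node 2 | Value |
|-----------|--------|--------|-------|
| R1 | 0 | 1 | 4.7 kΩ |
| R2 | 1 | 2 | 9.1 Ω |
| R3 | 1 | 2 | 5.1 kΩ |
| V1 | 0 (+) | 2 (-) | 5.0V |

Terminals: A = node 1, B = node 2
Find the Thévenin equivalent first; then I_n = V_th/R_th and R_n = R_th.
Step 1 — V_th is the open-circuit voltage V_A - V_B (nothing connected across the terminals).
Nodal analysis, taking node 2 as the 0 V reference.
Source V1 fixes V_0 = 5 V.
KCL at each unknown node (sum of currents leaving = 0; resistances in Ω):
  Node 1: (V_1 - 5)/4700 + (V_1 - 0)/9.1 + (V_1 - 0)/5100 = 0
Collecting terms: 0.1103 × V_1 = 0.001064  =>  V_1 = 0.009645 V
V_th = V_1 - V_2 = 0.009645 - 0 = 0.009645 V
Step 2 — R_th: zero the source — replace V1 by a short circuit (node 2 merges into node 0) — and find the resistance seen between A (node 1) and B (node 0).
Reduce the network between node 1 (A) and node 0 (B) by series/parallel combination:
  Rp1 = R1 ‖ R2 ‖ R3 (parallel, all between nodes 0 and 1) = 1/(1/4700 + 1/9.1 + 1/5100) = 9.066 Ω
R_th = 9.066 Ω
I_n = V_th/R_th = 0.009645/9.066 = 0.001064 A, and R_n = R_th = 9.066 Ω

Final answer: I_n = 0.001064 A, R_n = 9.066 Ω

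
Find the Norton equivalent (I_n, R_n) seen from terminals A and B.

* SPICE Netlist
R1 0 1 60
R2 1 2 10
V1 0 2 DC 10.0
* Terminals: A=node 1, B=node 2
Find the Thévenin equivalent first; then I_n = V_th/R_th and R_n = R_th.
Step 1 — V_th is the open-circuit voltage V_A - V_B (nothing connected across the terminals).
Nodal analysis, taking node 2 as the 0 V reference.
Source V1 fixes V_0 = 10 V.
KCL at each unknown node (sum of currents leaving = 0; resistances in Ω):
  Node 1: (V_1 - 10)/60 + (V_1 - 0)/10 = 0
Collecting terms: 0.1167 × V_1 = 0.1667  =>  V_1 = 1.429 V
V_th = V_1 - V_2 = 1.429 - 0 = 1.429 V
Step 2 — R_th: zero the source — replace V1 by a short circuit (node 2 merges into node 0) — and find the resistance seen between A (node 1) and B (node 0).
Reduce the network between node 1 (A) and node 0 (B) by series/parallel combination:
  Rp1 = R1 ‖ R2 (parallel, both between nodes 0 and 1) = 1/(1/60 + 1/10) = 8.571 Ω
R_th = 8.571 Ω
I_n = V_th/R_th = 1.429/8.571 = 0.1667 A, and R_n = R_th = 8.571 Ω

Final answer: I_n = 0.1667 A, R_n = 8.571 Ω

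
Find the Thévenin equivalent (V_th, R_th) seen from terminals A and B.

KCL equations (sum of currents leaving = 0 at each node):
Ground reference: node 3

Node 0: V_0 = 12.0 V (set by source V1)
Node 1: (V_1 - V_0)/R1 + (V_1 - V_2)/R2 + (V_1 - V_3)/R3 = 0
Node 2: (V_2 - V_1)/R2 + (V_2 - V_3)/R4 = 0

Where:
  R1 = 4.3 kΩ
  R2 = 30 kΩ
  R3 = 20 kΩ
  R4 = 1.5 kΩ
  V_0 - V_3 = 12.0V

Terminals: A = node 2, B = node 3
Step 1 — V_th is the open-circuit voltage V_A - V_B (nothing connected across the terminals).
Nodal analysis, taking node 3 as the 0 V reference.
Source V1 fixes V_0 = 12 V.
KCL at each unknown node (sum of currents leaving = 0; resistances in Ω):
  Node 1: (V_1 - 12)/4300 + (V_1 - V_2)/30000 + (V_1 - 0)/20000 = 0
  Node 2: (V_2 - V_1)/30000 + (V_2 - 0)/1500 = 0
Collecting terms (coefficients in siemens):
  0.0003159·V_1 - 0.00003333·V_2 = 0.002791
  0.0007·V_2 - 0.00003333·V_1 = 0
Determinant D = (0.0003159)(0.0007) - (-0.00003333)(-0.00003333) = 0.00000022
V_1 = [(0.002791)(0.0007) - (-0.00003333)(0)]/D = 8.879 V
V_2 = [(0.0003159)(0) - (0.002791)(-0.00003333)]/D = 0.4228 V
V_th = V_2 - V_3 = 0.4228 - 0 = 0.4228 V
Step 2 — R_th: zero the source — replace V1 by a short circuit (node 3 merges into node 0) — and find the resistance seen between A (node 2) and B (node 0).
Reduce the network between node 2 (A) and node 0 (B) by series/parallel combination:
  Rp1 = R1 ‖ R3 (parallel, both between nodes 0 and 1) = 1/(1/4300 + 1/20000) = 3539 Ω
  Rs1 = R2 + Rp1 (series, joined only at node 1) = 30000 + 3539 = 33540 Ω
  Rp2 = R4 ‖ Rs1 (parallel, both between nodes 0 and 2) = 1/(1/1500 + 1/33540) = 1436 Ω
R_th = 1.436 kΩ

Final answer: V_th = 0.4228 V, R_th = 1.436 kΩ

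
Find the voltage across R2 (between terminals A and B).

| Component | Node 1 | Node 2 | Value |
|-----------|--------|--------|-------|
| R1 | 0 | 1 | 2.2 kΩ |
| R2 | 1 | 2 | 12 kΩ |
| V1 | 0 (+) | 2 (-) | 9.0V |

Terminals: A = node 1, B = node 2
R1 and R2 are in series across V1 (node 0 → node 1 → node 2), and the output A–B is taken across R2, so this is a voltage divider.
Series current: I = V1/(R1 + R2) = 9/(2200 + 12000) = 9/14200 = 0.0006338 A
V_R2 = I × R2 = V1 × R2/(R1 + R2) = 9 × 12000/14200 = 7.606 V

Final answer: 7.606 V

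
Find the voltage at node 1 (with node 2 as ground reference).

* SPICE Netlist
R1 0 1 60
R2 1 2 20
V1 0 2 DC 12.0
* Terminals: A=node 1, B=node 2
Nodal analysis, taking node 2 as the 0 V reference.
Source V1 fixes V_0 = 12 V.
KCL at each unknown node (sum of currents leaving = 0; resistances in Ω):
  Node 1: (V_1 - 12)/60 + (V_1 - 0)/20 = 0
Collecting terms: 0.06667 × V_1 = 0.2  =>  V_1 = 3 V
The requested potential is V_1 = 3 V.

Final answer: V_1 = 3 V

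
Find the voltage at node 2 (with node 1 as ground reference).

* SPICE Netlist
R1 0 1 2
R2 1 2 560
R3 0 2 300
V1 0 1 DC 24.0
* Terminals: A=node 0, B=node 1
Nodal analysis, taking node 1 as the 0 V reference.
Source V1 fixes V_0 = 24 V.
KCL at each unknown node (sum of currents leaving = 0; resistances in Ω):
  Node 2: (V_2 - 0)/560 + (V_2 - 24)/300 = 0
Collecting terms: 0.005119 × V_2 = 0.08  =>  V_2 = 15.63 V
The requested potential is V_2 = 15.63 V.

Final answer: V_2 = 15.63 V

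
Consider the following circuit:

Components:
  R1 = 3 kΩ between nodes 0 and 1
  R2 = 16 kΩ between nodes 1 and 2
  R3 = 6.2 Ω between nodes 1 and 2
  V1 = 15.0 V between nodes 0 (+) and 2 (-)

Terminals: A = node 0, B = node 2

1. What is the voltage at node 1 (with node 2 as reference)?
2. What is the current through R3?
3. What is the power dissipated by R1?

Nodal analysis, taking node 2 as the 0 V reference.
Source V1 fixes V_0 = 15 V.
KCL at each unknown node (sum of currents leaving = 0; resistances in Ω):
  Node 1: (V_1 - 15)/3000 + (V_1 - 0)/16000 + (V_1 - 0)/6.2 = 0
Collecting terms: 0.1617 × V_1 = 0.005  =>  V_1 = 0.03092 V
Part 1:
  Read off the nodal solution: V_1 = 0.03092 V
Part 2:
  I_R3 = (V_1 - V_2)/R3 = (0.03092 - 0)/6.2 = 0.004988 A
  Magnitude: I_R3 = 0.004988 A
Part 3:
  I_R1 = (V_0 - V_1)/R1 = (15 - 0.03092)/3000 = 0.00499 A
  P_R1 = I_R1² × R1 = (0.00499)² × 3000 = 0.07469 W

Final answers:
1. V_1 = 0.03092 V
2. I_R3 = 0.004988 A
3. P_R1 = 0.07469 W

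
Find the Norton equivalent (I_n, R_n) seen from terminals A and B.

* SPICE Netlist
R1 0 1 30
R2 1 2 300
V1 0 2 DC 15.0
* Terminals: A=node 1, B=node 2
Find the Thévenin equivalent first; then I_n = V_th/R_th and R_n = R_th.
Step 1 — V_th is the open-circuit voltage V_A - V_B (nothing connected across the terminals).
Nodal analysis, taking node 2 as the 0 V reference.
Source V1 fixes V_0 = 15 V.
KCL at each unknown node (sum of currents leaving = 0; resistances in Ω):
  Node 1: (V_1 - 15)/30 + (V_1 - 0)/300 = 0
Collecting terms: 0.03667 × V_1 = 0.5  =>  V_1 = 13.64 V
V_th = V_1 - V_2 = 13.64 - 0 = 13.64 V
Step 2 — R_th: zero the source — replace V1 by a short circuit (node 2 merges into node 0) — and find the resistance seen between A (node 1) and B (node 0).
Reduce the network between node 1 (A) and node 0 (B) by series/parallel combination:
  Rp1 = R1 ‖ R2 (parallel, both between nodes 0 and 1) = 1/(1/30 + 1/300) = 27.27 Ω
R_th = 27.27 Ω
I_n = V_th/R_th = 13.64/27.27 = 0.5 A, and R_n = R_th = 27.27 Ω

Final answer: I_n = 0.5 A, R_n = 27.27 Ω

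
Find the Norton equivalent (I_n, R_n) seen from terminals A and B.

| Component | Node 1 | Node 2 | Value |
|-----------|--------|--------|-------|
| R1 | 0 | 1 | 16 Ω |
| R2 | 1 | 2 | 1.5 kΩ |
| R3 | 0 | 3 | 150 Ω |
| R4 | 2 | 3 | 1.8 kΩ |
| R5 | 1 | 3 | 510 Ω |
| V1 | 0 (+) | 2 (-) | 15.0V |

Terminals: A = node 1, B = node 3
Find the Thévenin equivalent first; then I_n = V_th/R_th and R_n = R_th.
Step 1 — V_th is the open-circuit voltage V_A - V_B (nothing connected across the terminals).
Nodal analysis, taking node 2 as the 0 V reference.
Source V1 fixes V_0 = 15 V.
KCL at each unknown node (sum of currents leaving = 0; resistances in Ω):
  Node 1: (V_1 - 15)/16 + (V_1 - 0)/1500 + (V_1 - V_3)/510 = 0
  Node 3: (V_3 - 15)/150 + (V_3 - 0)/1800 + (V_3 - V_1)/510 = 0
Collecting terms (coefficients in siemens):
  0.06513·V_1 - 0.001961·V_3 = 0.9375
  0.009183·V_3 - 0.001961·V_1 = 0.1
Determinant D = (0.06513)(0.009183) - (-0.001961)(-0.001961) = 0.0005942
V_1 = [(0.9375)(0.009183) - (-0.001961)(0.1)]/D = 14.82 V
V_3 = [(0.06513)(0.1) - (0.9375)(-0.001961)]/D = 14.05 V
V_th = V_1 - V_3 = 14.82 - 14.05 = 0.7643 V
Step 2 — R_th: zero the source — replace V1 by a short circuit (node 2 merges into node 0) — and find the resistance seen between A (node 1) and B (node 3).
Reduce the network between node 1 (A) and node 3 (B) by series/parallel combination:
  Rp1 = R1 ‖ R2 (parallel, both between nodes 0 and 1) = 1/(1/16 + 1/1500) = 15.83 Ω
  Rp2 = R3 ‖ R4 (parallel, both between nodes 0 and 3) = 1/(1/150 + 1/1800) = 138.5 Ω
  Rs1 = Rp1 + Rp2 (series, joined only at node 0) = 15.83 + 138.5 = 154.3 Ω
  Rp3 = R5 ‖ Rs1 (parallel, both between nodes 1 and 3) = 1/(1/510 + 1/154.3) = 118.5 Ω
R_th = 118.5 Ω
I_n = V_th/R_th = 0.7643/118.5 = 0.006452 A, and R_n = R_th = 118.5 Ω

Final answer: I_n = 0.006452 A, R_n = 118.5 Ω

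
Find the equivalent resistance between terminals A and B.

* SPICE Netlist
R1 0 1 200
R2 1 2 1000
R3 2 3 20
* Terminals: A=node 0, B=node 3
Reduce the network between node 0 (A) and node 3 (B) by series/parallel combination:
  Rs1 = R1 + R2 (series, joined only at node 1) = 200 + 1000 = 1200 Ω
  Rs2 = R3 + Rs1 (series, joined only at node 2) = 20 + 1200 = 1220 Ω
R_eq = 1.22 kΩ

Final answer: 1.22 kΩ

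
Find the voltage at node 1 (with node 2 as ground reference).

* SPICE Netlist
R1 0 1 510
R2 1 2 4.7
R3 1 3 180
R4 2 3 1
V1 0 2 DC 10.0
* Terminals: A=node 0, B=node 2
Nodal analysis, taking node 2 as the 0 V reference.
Source V1 fixes V_0 = 10 V.
KCL at each unknown node (sum of currents leaving = 0; resistances in Ω):
  Node 1: (V_1 - 10)/510 + (V_1 - 0)/4.7 + (V_1 - V_3)/180 = 0
  Node 3: (V_3 - V_1)/180 + (V_3 - 0)/1 = 0
Collecting terms (coefficients in siemens):
  0.2203·V_1 - 0.005556·V_3 = 0.01961
  1.006·V_3 - 0.005556·V_1 = 0
Determinant D = (0.2203)(1.006) - (-0.005556)(-0.005556) = 0.2215
V_1 = [(0.01961)(1.006) - (-0.005556)(0)]/D = 0.08902 V
V_3 = [(0.2203)(0) - (0.01961)(-0.005556)]/D = 0.0004918 V
The requested potential is V_1 = 0.08902 V.

Final answer: V_1 = 0.08902 V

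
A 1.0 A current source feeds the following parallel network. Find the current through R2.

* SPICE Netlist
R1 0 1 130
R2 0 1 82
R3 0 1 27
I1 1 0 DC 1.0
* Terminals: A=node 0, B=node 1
All resistors sit directly between nodes 0 and 1, so they are in parallel and share one voltage V; the full source current 1 A splits among them.
1/R_par = 1/130 + 1/82 + 1/27 = 0.05692 S  =>  R_par = 17.57 Ω
V = I × R_par = 1 × 17.57 = 17.57 V
I_R2 = V/R2 = 17.57/82 = 0.2142 A

Final answer: 0.2142 A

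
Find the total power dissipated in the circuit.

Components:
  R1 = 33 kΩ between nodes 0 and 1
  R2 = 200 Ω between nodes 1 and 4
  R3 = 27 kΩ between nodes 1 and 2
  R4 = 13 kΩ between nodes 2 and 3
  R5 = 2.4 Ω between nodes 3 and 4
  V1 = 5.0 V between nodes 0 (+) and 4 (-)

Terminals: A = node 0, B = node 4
Nodal analysis, taking node 4 as the 0 V reference.
Source V1 fixes V_0 = 5 V.
KCL at each unknown node (sum of currents leaving = 0; resistances in Ω):
  Node 1: (V_1 - 5)/33000 + (V_1 - 0)/200 + (V_1 - V_2)/27000 = 0
  Node 2: (V_2 - V_1)/27000 + (V_2 - V_3)/13000 = 0
  Node 3: (V_3 - V_2)/13000 + (V_3 - 0)/2.4 = 0
Collecting terms (coefficients in siemens):
  0.005067·V_1 - 0.00003704·V_2 = 0.0001515
  0.000114·V_2 - 0.00003704·V_1 - 0.00007692·V_3 = 0
  0.4167·V_3 - 0.00007692·V_2 = 0
Solving these 3 simultaneous equations (Gaussian elimination) gives:
  V_1 = 0.02997 V, V_2 = 0.009742 V, V_3 = 0.000001798 V
Power in each resistor, P = (ΔV)²/R:
  P_R1 = (5 - 0.02997)²/33000 = 0.0007485 W
  P_R2 = (0.02997 - 0)²/200 = 0.000004491 W
  P_R3 = (0.02997 - 0.009742)²/27000 = 0.00000001516 W
  P_R4 = (0.009742 - 0.000001798)²/13000 = 0.000000007298 W
  P_R5 = (0.000001798 - 0)²/2.4 = 0.000000000001347 W
P_total = P_R1 + P_R2 + P_R3 + P_R4 + P_R5 = 0.000753 W

Final answer: 0.000753 W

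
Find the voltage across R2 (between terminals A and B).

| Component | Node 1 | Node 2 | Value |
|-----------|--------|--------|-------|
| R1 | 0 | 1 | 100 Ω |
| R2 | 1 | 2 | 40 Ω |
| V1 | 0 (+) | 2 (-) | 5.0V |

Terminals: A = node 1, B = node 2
R1 and R2 are in series across V1 (node 0 → node 1 → node 2), and the output A–B is taken across R2, so this is a voltage divider.
Series current: I = V1/(R1 + R2) = 5/(100 + 40) = 5/140 = 0.03571 A
V_R2 = I × R2 = V1 × R2/(R1 + R2) = 5 × 40/140 = 1.429 V

Final answer: 1.429 V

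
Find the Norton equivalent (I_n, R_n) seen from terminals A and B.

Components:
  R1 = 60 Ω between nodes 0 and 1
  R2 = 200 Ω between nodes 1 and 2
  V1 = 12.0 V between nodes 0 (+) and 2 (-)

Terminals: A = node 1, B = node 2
Find the Thévenin equivalent first; then I_n = V_th/R_th and R_n = R_th.
Step 1 — V_th is the open-circuit voltage V_A - V_B (nothing connected across the terminals).
Nodal analysis, taking node 2 as the 0 V reference.
Source V1 fixes V_0 = 12 V.
KCL at each unknown node (sum of currents leaving = 0; resistances in Ω):
  Node 1: (V_1 - 12)/60 + (V_1 - 0)/200 = 0
Collecting terms: 0.02167 × V_1 = 0.2  =>  V_1 = 9.231 V
V_th = V_1 - V_2 = 9.231 - 0 = 9.231 V
Step 2 — R_th: zero the source — replace V1 by a short circuit (node 2 merges into node 0) — and find the resistance seen between A (node 1) and B (node 0).
Reduce the network between node 1 (A) and node 0 (B) by series/parallel combination:
  Rp1 = R1 ‖ R2 (parallel, both between nodes 0 and 1) = 1/(1/60 + 1/200) = 46.15 Ω
R_th = 46.15 Ω
I_n = V_th/R_th = 9.231/46.15 = 0.2 A, and R_n = R_th = 46.15 Ω

Final answer: I_n = 0.2 A, R_n = 46.15 Ω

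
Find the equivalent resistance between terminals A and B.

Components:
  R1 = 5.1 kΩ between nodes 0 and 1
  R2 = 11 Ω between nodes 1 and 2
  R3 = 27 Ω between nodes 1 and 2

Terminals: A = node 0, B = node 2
Reduce the network between node 0 (A) and node 2 (B) by series/parallel combination:
  Rp1 = R2 ‖ R3 (parallel, both between nodes 1 and 2) = 1/(1/11 + 1/27) = 7.816 Ω
  Rs1 = R1 + Rp1 (series, joined only at node 1) = 5100 + 7.816 = 5108 Ω
R_eq = 5.108 kΩ

Final answer: 5.108 kΩ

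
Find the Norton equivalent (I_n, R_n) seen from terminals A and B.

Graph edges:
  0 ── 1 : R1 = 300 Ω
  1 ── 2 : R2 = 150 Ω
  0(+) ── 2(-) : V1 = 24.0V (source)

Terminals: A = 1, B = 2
Find the Thévenin equivalent first; then I_n = V_th/R_th and R_n = R_th.
Step 1 — V_th is the open-circuit voltage V_A - V_B (nothing connected across the terminals).
Nodal analysis, taking node 2 as the 0 V reference.
Source V1 fixes V_0 = 24 V.
KCL at each unknown node (sum of currents leaving = 0; resistances in Ω):
  Node 1: (V_1 - 24)/300 + (V_1 - 0)/150 = 0
Collecting terms: 0.01 × V_1 = 0.08  =>  V_1 = 8 V
V_th = V_1 - V_2 = 8 - 0 = 8 V
Step 2 — R_th: zero the source — replace V1 by a short circuit (node 2 merges into node 0) — and find the resistance seen between A (node 1) and B (node 0).
Reduce the network between node 1 (A) and node 0 (B) by series/parallel combination:
  Rp1 = R1 ‖ R2 (parallel, both between nodes 0 and 1) = 1/(1/300 + 1/150) = 100 Ω
R_th = 100 Ω
I_n = V_th/R_th = 8/100 = 0.08 A, and R_n = R_th = 100 Ω

Final answer: I_n = 0.08 A, R_n = 100 Ω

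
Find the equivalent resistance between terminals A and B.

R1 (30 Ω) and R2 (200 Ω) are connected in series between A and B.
Reduce the network between node 0 (A) and node 2 (B) by series/parallel combination:
  Rs1 = R1 + R2 (series, joined only at node 1) = 30 + 200 = 230 Ω
R_eq = 230 Ω

Final answer: 230 Ω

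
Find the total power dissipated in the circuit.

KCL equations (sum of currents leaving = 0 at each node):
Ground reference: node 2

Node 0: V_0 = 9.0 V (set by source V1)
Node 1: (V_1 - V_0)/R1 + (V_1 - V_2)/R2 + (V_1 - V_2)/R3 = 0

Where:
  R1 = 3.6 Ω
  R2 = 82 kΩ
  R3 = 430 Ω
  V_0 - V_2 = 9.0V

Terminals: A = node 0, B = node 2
Nodal analysis, taking node 2 as the 0 V reference.
Source V1 fixes V_0 = 9 V.
KCL at each unknown node (sum of currents leaving = 0; resistances in Ω):
  Node 1: (V_1 - 9)/3.6 + (V_1 - 0)/82000 + (V_1 - 0)/430 = 0
Collecting terms: 0.2801 × V_1 = 2.5  =>  V_1 = 8.925 V
Power in each resistor, P = (ΔV)²/R:
  P_R1 = (9 - 8.925)²/3.6 = 0.001567 W
  P_R2 = (8.925 - 0)²/82000 = 0.0009714 W
  P_R3 = (8.925 - 0)²/430 = 0.1852 W
P_total = P_R1 + P_R2 + P_R3 = 0.1878 W

Final answer: 0.1878 W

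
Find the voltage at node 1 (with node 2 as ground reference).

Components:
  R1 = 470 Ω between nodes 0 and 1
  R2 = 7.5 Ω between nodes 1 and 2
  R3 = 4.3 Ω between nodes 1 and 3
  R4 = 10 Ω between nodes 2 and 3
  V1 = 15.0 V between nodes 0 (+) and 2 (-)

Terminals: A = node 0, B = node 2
Nodal analysis, taking node 2 as the 0 V reference.
Source V1 fixes V_0 = 15 V.
KCL at each unknown node (sum of currents leaving = 0; resistances in Ω):
  Node 1: (V_1 - 15)/470 + (V_1 - 0)/7.5 + (V_1 - V_3)/4.3 = 0
  Node 3: (V_3 - V_1)/4.3 + (V_3 - 0)/10 = 0
Collecting terms (coefficients in siemens):
  0.368·V_1 - 0.2326·V_3 = 0.03191
  0.3326·V_3 - 0.2326·V_1 = 0
Determinant D = (0.368)(0.3326) - (-0.2326)(-0.2326) = 0.0683
V_1 = [(0.03191)(0.3326) - (-0.2326)(0)]/D = 0.1554 V
V_3 = [(0.368)(0) - (0.03191)(-0.2326)]/D = 0.1087 V
The requested potential is V_1 = 0.1554 V.

Final answer: V_1 = 0.1554 V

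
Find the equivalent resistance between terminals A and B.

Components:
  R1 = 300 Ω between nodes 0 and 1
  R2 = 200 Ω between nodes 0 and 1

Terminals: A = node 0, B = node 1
Reduce the network between node 0 (A) and node 1 (B) by series/parallel combination:
  Rp1 = R1 ‖ R2 (parallel, both between nodes 0 and 1) = 1/(1/300 + 1/200) = 120 Ω
R_eq = 120 Ω

Final answer: 120 Ω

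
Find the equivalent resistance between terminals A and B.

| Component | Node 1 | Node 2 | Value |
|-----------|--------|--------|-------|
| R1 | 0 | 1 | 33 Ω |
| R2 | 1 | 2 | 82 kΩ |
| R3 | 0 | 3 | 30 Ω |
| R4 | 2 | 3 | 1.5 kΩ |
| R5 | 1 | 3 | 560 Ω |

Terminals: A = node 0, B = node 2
The network is not a plain series/parallel combination. Inject a 1 A test current into terminal A (node 0) and return it from terminal B (node 2); then R_eq = V_A / (1 A).
Nodal analysis, taking node 2 as the 0 V reference.
Current source I_test pushes 1 A into node 0 and draws it out of node 2.
KCL at each unknown node (sum of currents leaving = 0; resistances in Ω):
  Node 0: (V_0 - V_1)/33 + (V_0 - V_3)/30 - 1 = 0
  Node 1: (V_1 - V_0)/33 + (V_1 - 0)/82000 + (V_1 - V_3)/560 = 0
  Node 3: (V_3 - V_0)/30 + (V_3 - V_1)/560 + (V_3 - 0)/1500 = 0
Collecting terms (coefficients in siemens):
  0.06364·V_0 - 0.0303·V_1 - 0.03333·V_3 = 1
  0.0321·V_1 - 0.0303·V_0 - 0.001786·V_3 = 0
  0.03579·V_3 - 0.03333·V_0 - 0.001786·V_1 = 0
Solving these 3 simultaneous equations (Gaussian elimination) gives:
  V_0 = 1501 V, V_1 = 1499 V, V_3 = 1473 V
R_eq = V_0 / 1 A = 1501 Ω = 1.501 kΩ

Final answer: 1.501 kΩ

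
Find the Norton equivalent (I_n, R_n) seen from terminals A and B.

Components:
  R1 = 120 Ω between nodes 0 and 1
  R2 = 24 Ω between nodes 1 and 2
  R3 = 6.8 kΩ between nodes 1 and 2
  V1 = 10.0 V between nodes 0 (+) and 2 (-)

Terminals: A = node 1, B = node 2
Find the Thévenin equivalent first; then I_n = V_th/R_th and R_n = R_th.
Step 1 — V_th is the open-circuit voltage V_A - V_B (nothing connected across the terminals).
Nodal analysis, taking node 2 as the 0 V reference.
Source V1 fixes V_0 = 10 V.
KCL at each unknown node (sum of currents leaving = 0; resistances in Ω):
  Node 1: (V_1 - 10)/120 + (V_1 - 0)/24 + (V_1 - 0)/6800 = 0
Collecting terms: 0.05015 × V_1 = 0.08333  =>  V_1 = 1.662 V
V_th = V_1 - V_2 = 1.662 - 0 = 1.662 V
Step 2 — R_th: zero the source — replace V1 by a short circuit (node 2 merges into node 0) — and find the resistance seen between A (node 1) and B (node 0).
Reduce the network between node 1 (A) and node 0 (B) by series/parallel combination:
  Rp1 = R1 ‖ R2 ‖ R3 (parallel, all between nodes 0 and 1) = 1/(1/120 + 1/24 + 1/6800) = 19.94 Ω
R_th = 19.94 Ω
I_n = V_th/R_th = 1.662/19.94 = 0.08333 A, and R_n = R_th = 19.94 Ω

Final answer: I_n = 0.08333 A, R_n = 19.94 Ω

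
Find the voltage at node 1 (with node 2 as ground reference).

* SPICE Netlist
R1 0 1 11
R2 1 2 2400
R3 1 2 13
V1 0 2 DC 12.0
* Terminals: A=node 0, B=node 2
Nodal analysis, taking node 2 as the 0 V reference.
Source V1 fixes V_0 = 12 V.
KCL at each unknown node (sum of currents leaving = 0; resistances in Ω):
  Node 1: (V_1 - 12)/11 + (V_1 - 0)/2400 + (V_1 - 0)/13 = 0
Collecting terms: 0.1682 × V_1 = 1.091  =>  V_1 = 6.484 V
The requested potential is V_1 = 6.484 V.

Final answer: V_1 = 6.484 V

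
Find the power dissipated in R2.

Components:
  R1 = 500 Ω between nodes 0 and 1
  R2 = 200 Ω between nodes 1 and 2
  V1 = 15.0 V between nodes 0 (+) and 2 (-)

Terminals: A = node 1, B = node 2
Nodal analysis, taking node 2 as the 0 V reference.
Source V1 fixes V_0 = 15 V.
KCL at each unknown node (sum of currents leaving = 0; resistances in Ω):
  Node 1: (V_1 - 15)/500 + (V_1 - 0)/200 = 0
Collecting terms: 0.007 × V_1 = 0.03  =>  V_1 = 4.286 V
I_R2 = (V_1 - V_2)/R2 = (4.286 - 0)/200 = 0.02143 A
P_R2 = I_R2² × R2 = (0.02143)² × 200 = 0.09184 W

Final answer: 0.09184 W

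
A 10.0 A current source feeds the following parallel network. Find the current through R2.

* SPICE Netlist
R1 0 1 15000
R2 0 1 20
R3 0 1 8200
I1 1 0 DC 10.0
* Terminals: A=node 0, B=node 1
All resistors sit directly between nodes 0 and 1, so they are in parallel and share one voltage V; the full source current 10 A splits among them.
1/R_par = 1/15000 + 1/20 + 1/8200 = 0.05019 S  =>  R_par = 19.92 Ω
V = I × R_par = 10 × 19.92 = 199.2 V
I_R2 = V/R2 = 199.2/20 = 9.962 A

Final answer: 9.962 A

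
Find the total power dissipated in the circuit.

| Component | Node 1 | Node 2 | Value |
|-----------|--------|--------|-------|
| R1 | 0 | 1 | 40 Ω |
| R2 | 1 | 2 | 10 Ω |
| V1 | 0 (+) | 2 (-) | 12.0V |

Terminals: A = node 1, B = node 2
Nodal analysis, taking node 2 as the 0 V reference.
Source V1 fixes V_0 = 12 V.
KCL at each unknown node (sum of currents leaving = 0; resistances in Ω):
  Node 1: (V_1 - 12)/40 + (V_1 - 0)/10 = 0
Collecting terms: 0.125 × V_1 = 0.3  =>  V_1 = 2.4 V
Power in each resistor, P = (ΔV)²/R:
  P_R1 = (12 - 2.4)²/40 = 2.304 W
  P_R2 = (2.4 - 0)²/10 = 0.576 W
P_total = P_R1 + P_R2 = 2.88 W

Final answer: 2.88 W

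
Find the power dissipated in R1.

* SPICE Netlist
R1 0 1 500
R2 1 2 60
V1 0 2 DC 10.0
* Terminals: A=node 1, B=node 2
Nodal analysis, taking node 2 as the 0 V reference.
Source V1 fixes V_0 = 10 V.
KCL at each unknown node (sum of currents leaving = 0; resistances in Ω):
  Node 1: (V_1 - 10)/500 + (V_1 - 0)/60 = 0
Collecting terms: 0.01867 × V_1 = 0.02  =>  V_1 = 1.071 V
I_R1 = (V_0 - V_1)/R1 = (10 - 1.071)/500 = 0.01786 A
P_R1 = I_R1² × R1 = (0.01786)² × 500 = 0.1594 W

Final answer: 0.1594 W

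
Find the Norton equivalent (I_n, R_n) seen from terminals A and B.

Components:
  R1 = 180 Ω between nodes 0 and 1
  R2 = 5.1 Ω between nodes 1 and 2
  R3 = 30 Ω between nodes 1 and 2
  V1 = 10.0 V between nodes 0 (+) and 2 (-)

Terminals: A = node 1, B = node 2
Find the Thévenin equivalent first; then I_n = V_th/R_th and R_n = R_th.
Step 1 — V_th is the open-circuit voltage V_A - V_B (nothing connected across the terminals).
Nodal analysis, taking node 2 as the 0 V reference.
Source V1 fixes V_0 = 10 V.
KCL at each unknown node (sum of currents leaving = 0; resistances in Ω):
  Node 1: (V_1 - 10)/180 + (V_1 - 0)/5.1 + (V_1 - 0)/30 = 0
Collecting terms: 0.235 × V_1 = 0.05556  =>  V_1 = 0.2364 V
V_th = V_1 - V_2 = 0.2364 - 0 = 0.2364 V
Step 2 — R_th: zero the source — replace V1 by a short circuit (node 2 merges into node 0) — and find the resistance seen between A (node 1) and B (node 0).
Reduce the network between node 1 (A) and node 0 (B) by series/parallel combination:
  Rp1 = R1 ‖ R2 ‖ R3 (parallel, all between nodes 0 and 1) = 1/(1/180 + 1/5.1 + 1/30) = 4.256 Ω
R_th = 4.256 Ω
I_n = V_th/R_th = 0.2364/4.256 = 0.05556 A, and R_n = R_th = 4.256 Ω

Final answer: I_n = 0.05556 A, R_n = 4.256 Ω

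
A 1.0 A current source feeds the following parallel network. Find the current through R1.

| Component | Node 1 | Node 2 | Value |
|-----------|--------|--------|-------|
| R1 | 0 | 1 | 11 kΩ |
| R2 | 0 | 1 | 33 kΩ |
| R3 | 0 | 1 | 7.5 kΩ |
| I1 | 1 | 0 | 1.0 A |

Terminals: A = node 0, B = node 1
All resistors sit directly between nodes 0 and 1, so they are in parallel and share one voltage V; the full source current 1 A splits among them.
1/R_par = 1/11000 + 1/33000 + 1/7500 = 0.0002545 S  =>  R_par = 3929 Ω
V = I × R_par = 1 × 3929 = 3929 V
I_R1 = V/R1 = 3929/11000 = 0.3571 A

Final answer: 0.3571 A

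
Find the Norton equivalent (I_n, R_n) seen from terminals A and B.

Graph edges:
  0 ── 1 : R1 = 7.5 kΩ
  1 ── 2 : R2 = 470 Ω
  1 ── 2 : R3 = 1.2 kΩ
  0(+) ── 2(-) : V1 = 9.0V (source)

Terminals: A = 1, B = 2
Find the Thévenin equivalent first; then I_n = V_th/R_th and R_n = R_th.
Step 1 — V_th is the open-circuit voltage V_A - V_B (nothing connected across the terminals).
Nodal analysis, taking node 2 as the 0 V reference.
Source V1 fixes V_0 = 9 V.
KCL at each unknown node (sum of currents leaving = 0; resistances in Ω):
  Node 1: (V_1 - 9)/7500 + (V_1 - 0)/470 + (V_1 - 0)/1200 = 0
Collecting terms: 0.003094 × V_1 = 0.0012  =>  V_1 = 0.3878 V
V_th = V_1 - V_2 = 0.3878 - 0 = 0.3878 V
Step 2 — R_th: zero the source — replace V1 by a short circuit (node 2 merges into node 0) — and find the resistance seen between A (node 1) and B (node 0).
Reduce the network between node 1 (A) and node 0 (B) by series/parallel combination:
  Rp1 = R1 ‖ R2 ‖ R3 (parallel, all between nodes 0 and 1) = 1/(1/7500 + 1/470 + 1/1200) = 323.2 Ω
R_th = 323.2 Ω
I_n = V_th/R_th = 0.3878/323.2 = 0.0012 A, and R_n = R_th = 323.2 Ω

Final answer: I_n = 0.0012 A, R_n = 323.2 Ω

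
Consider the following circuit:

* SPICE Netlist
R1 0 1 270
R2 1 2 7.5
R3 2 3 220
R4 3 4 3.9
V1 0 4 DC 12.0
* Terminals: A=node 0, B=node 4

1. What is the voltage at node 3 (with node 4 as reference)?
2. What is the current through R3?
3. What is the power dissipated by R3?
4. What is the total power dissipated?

Nodal analysis, taking node 4 as the 0 V reference.
Source V1 fixes V_0 = 12 V.
KCL at each unknown node (sum of currents leaving = 0; resistances in Ω):
  Node 1: (V_1 - 12)/270 + (V_1 - V_2)/7.5 = 0
  Node 2: (V_2 - V_1)/7.5 + (V_2 - V_3)/220 = 0
  Node 3: (V_3 - V_2)/220 + (V_3 - 0)/3.9 = 0
Collecting terms (coefficients in siemens):
  0.137·V_1 - 0.1333·V_2 = 0.04444
  0.1379·V_2 - 0.1333·V_1 - 0.004545·V_3 = 0
  0.261·V_3 - 0.004545·V_2 = 0
Solving these 3 simultaneous equations (Gaussian elimination) gives:
  V_1 = 5.538 V, V_2 = 5.359 V, V_3 = 0.09334 V
Part 1:
  Read off the nodal solution: V_3 = 0.09334 V
Part 2:
  I_R3 = (V_2 - V_3)/R3 = (5.359 - 0.09334)/220 = 0.02393 A
  Magnitude: I_R3 = 0.02393 A
Part 3:
  I_R3 = (V_2 - V_3)/R3 = (5.359 - 0.09334)/220 = 0.02393 A
  P_R3 = I_R3² × R3 = (0.02393)² × 220 = 0.126 W
Part 4:
  Power in each resistor, P = (ΔV)²/R:
    P_R1 = (12 - 5.538)²/270 = 0.1547 W
    P_R2 = (5.538 - 5.359)²/7.5 = 0.004296 W
    P_R3 = (5.359 - 0.09334)²/220 = 0.126 W
    P_R4 = (0.09334 - 0)²/3.9 = 0.002234 W
  P_total = P_R1 + P_R2 + P_R3 + P_R4 = 0.2872 W

Final answers:
1. V_3 = 0.09334 V
2. I_R3 = 0.02393 A
3. P_R3 = 0.126 W
4. P_total = 0.2872 W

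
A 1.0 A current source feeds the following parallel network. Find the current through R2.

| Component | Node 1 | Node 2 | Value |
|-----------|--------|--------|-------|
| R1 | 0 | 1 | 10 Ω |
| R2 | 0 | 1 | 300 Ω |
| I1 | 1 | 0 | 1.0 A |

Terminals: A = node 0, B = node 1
All resistors sit directly between nodes 0 and 1, so they are in parallel and share one voltage V; the full source current 1 A splits among them.
1/R_par = 1/10 + 1/300 = 0.1033 S  =>  R_par = 9.677 Ω
V = I × R_par = 1 × 9.677 = 9.677 V
I_R2 = V/R2 = 9.677/300 = 0.03226 A

Final answer: 0.03226 A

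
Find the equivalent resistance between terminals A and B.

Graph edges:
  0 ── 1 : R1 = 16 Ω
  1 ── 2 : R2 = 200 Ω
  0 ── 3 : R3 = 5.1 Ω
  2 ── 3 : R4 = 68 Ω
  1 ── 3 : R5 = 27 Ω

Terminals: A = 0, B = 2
The network is not a plain series/parallel combination. Inject a 1 A test current into terminal A (node 0) and return it from terminal B (node 2); then R_eq = V_A / (1 A).
Nodal analysis, taking node 2 as the 0 V reference.
Current source I_test pushes 1 A into node 0 and draws it out of node 2.
KCL at each unknown node (sum of currents leaving = 0; resistances in Ω):
  Node 0: (V_0 - V_1)/16 + (V_0 - V_3)/5.1 - 1 = 0
  Node 1: (V_1 - V_0)/16 + (V_1 - 0)/200 + (V_1 - V_3)/27 = 0
  Node 3: (V_3 - V_0)/5.1 + (V_3 - V_1)/27 + (V_3 - 0)/68 = 0
Collecting terms (coefficients in siemens):
  0.2586·V_0 - 0.0625·V_1 - 0.1961·V_3 = 1
  0.1045·V_1 - 0.0625·V_0 - 0.03704·V_3 = 0
  0.2478·V_3 - 0.1961·V_0 - 0.03704·V_1 = 0
Solving these 3 simultaneous equations (Gaussian elimination) gives:
  V_0 = 54.62 V, V_1 = 50.64 V, V_3 = 50.78 V
R_eq = V_0 / 1 A = 54.62 Ω

Final answer: 54.62 Ω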